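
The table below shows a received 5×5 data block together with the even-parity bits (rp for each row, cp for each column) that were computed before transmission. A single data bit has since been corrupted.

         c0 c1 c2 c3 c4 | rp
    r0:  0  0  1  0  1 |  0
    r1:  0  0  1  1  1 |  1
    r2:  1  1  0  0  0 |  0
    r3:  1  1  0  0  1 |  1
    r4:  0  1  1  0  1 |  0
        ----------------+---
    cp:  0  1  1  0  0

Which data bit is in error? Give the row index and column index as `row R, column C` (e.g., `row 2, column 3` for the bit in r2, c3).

row 4, column 3

Recompute each row's even parity and compare to rp:
  r0: data parity 0, sent rp 0 → ok
  r1: data parity 1, sent rp 1 → ok
  r2: data parity 0, sent rp 0 → ok
  r3: data parity 1, sent rp 1 → ok
  r4: data parity 1, sent rp 0 → mismatch
Recompute each column's even parity and compare to cp:
  c0: data parity 0, sent cp 0 → ok
  c1: data parity 1, sent cp 1 → ok
  c2: data parity 1, sent cp 1 → ok
  c3: data parity 1, sent cp 0 → mismatch
  c4: data parity 0, sent cp 0 → ok
Exactly one row (r4) and one column (c3) fail → the flipped bit is at their intersection.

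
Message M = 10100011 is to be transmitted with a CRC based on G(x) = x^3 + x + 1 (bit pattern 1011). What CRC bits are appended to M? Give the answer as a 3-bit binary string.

100

Append 3 zeros: 10100011000. Divide by 1011 (XOR where the leading bit is 1):
  pos 0: 1010 XOR 1011 = 0001
  pos 3: 1001 XOR 1011 = 0010
  pos 5: 1010 XOR 1011 = 0001
Remainder (last 3 bits) = 100. This is the CRC / FCS.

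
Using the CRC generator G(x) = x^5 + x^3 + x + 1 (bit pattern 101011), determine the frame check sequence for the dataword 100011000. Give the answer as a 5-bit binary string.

Append 5 zeros: 10001100000000. Divide by 101011 (XOR where the leading bit is 1):
  pos 0: 100011 XOR 101011 = 001000
  pos 2: 100000 XOR 101011 = 001011
  pos 4: 101100 XOR 101011 = 000111
  pos 7: 111000 XOR 101011 = 010011
  pos 8: 100110 XOR 101011 = 001101
Remainder (last 5 bits) = 01101. This is the CRC / FCS.

01101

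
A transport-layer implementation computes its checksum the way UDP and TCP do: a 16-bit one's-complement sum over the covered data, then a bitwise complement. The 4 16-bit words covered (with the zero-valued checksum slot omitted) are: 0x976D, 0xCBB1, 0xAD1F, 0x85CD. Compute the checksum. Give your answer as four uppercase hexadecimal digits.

69F3

One's-complement addition (fold any carry out of bit 15 back into bit 0):
  0x976D + 0xCBB1 = 0x1631E → wrap carry → 0x631F
  0x631F + 0xAD1F = 0x1103E → wrap carry → 0x103F
  0x103F + 0x85CD = 0x0960C
One's-complement sum = 0x960C.
Checksum = ~0x960C & 0xFFFF = 0x69F3.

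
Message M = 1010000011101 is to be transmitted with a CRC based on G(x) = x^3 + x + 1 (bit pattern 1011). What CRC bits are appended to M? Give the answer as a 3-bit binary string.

111

Append 3 zeros: 1010000011101000. Divide by 1011 (XOR where the leading bit is 1):
  pos 0: 1010 XOR 1011 = 0001
  pos 3: 1000 XOR 1011 = 0011
  pos 5: 1101 XOR 1011 = 0110
  pos 6: 1101 XOR 1011 = 0110
  pos 7: 1101 XOR 1011 = 0110
  pos 8: 1100 XOR 1011 = 0111
  pos 9: 1111 XOR 1011 = 0100
  pos 10: 1000 XOR 1011 = 0011
  pos 12: 1100 XOR 1011 = 0111
Remainder (last 3 bits) = 111. This is the CRC / FCS.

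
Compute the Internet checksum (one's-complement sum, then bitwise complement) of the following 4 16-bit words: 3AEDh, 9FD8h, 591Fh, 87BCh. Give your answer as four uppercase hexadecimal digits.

One's-complement addition (fold any carry out of bit 15 back into bit 0):
  0x3AED + 0x9FD8 = 0x0DAC5
  0xDAC5 + 0x591F = 0x133E4 → wrap carry → 0x33E5
  0x33E5 + 0x87BC = 0x0BBA1
One's-complement sum = 0xBBA1.
Checksum = ~0xBBA1 & 0xFFFF = 0x445E.

445E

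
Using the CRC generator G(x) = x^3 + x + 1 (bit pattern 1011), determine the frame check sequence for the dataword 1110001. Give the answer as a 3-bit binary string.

100

Append 3 zeros: 1110001000. Divide by 1011 (XOR where the leading bit is 1):
  pos 0: 1110 XOR 1011 = 0101
  pos 1: 1010 XOR 1011 = 0001
  pos 4: 1010 XOR 1011 = 0001
Remainder (last 3 bits) = 100. This is the CRC / FCS.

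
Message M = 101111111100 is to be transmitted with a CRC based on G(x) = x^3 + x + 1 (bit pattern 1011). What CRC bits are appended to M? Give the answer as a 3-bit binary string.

110

Append 3 zeros: 101111111100000. Divide by 1011 (XOR where the leading bit is 1):
  pos 0: 1011 XOR 1011 = 0000
  pos 4: 1111 XOR 1011 = 0100
  pos 5: 1001 XOR 1011 = 0010
  pos 7: 1010 XOR 1011 = 0001
  pos 10: 1000 XOR 1011 = 0011
Remainder (last 3 bits) = 110. This is the CRC / FCS.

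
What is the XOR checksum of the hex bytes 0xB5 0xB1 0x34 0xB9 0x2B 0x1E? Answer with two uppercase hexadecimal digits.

BC

XOR the bytes together:
  start with 0xB5
  0xB5 ⊕ 0xB1 = 0x04
  0x04 ⊕ 0x34 = 0x30
  0x30 ⊕ 0xB9 = 0x89
  0x89 ⊕ 0x2B = 0xA2
  0xA2 ⊕ 0x1E = 0xBC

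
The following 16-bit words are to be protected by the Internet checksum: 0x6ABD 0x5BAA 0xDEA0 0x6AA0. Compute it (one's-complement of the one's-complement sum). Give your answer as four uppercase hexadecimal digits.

One's-complement addition (fold any carry out of bit 15 back into bit 0):
  0x6ABD + 0x5BAA = 0x0C667
  0xC667 + 0xDEA0 = 0x1A507 → wrap carry → 0xA508
  0xA508 + 0x6AA0 = 0x10FA8 → wrap carry → 0x0FA9
One's-complement sum = 0x0FA9.
Checksum = ~0x0FA9 & 0xFFFF = 0xF056.

F056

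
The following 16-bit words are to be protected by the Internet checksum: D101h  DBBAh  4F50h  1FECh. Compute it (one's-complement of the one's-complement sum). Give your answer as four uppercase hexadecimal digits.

E406

One's-complement addition (fold any carry out of bit 15 back into bit 0):
  0xD101 + 0xDBBA = 0x1ACBB → wrap carry → 0xACBC
  0xACBC + 0x4F50 = 0x0FC0C
  0xFC0C + 0x1FEC = 0x11BF8 → wrap carry → 0x1BF9
One's-complement sum = 0x1BF9.
Checksum = ~0x1BF9 & 0xFFFF = 0xE406.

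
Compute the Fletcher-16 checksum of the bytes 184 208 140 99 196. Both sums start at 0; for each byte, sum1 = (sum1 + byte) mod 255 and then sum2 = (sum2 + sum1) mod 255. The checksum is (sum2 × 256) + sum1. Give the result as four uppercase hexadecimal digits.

103E

Running sums (mod 255):
  after byte 0 (184): sum1=184, sum2=184
  after byte 1 (208): sum1=137, sum2=66
  after byte 2 (140): sum1=22, sum2=88
  after byte 3 (99): sum1=121, sum2=209
  after byte 4 (196): sum1=62, sum2=16
Checksum = sum2·256 + sum1 = 16·256 + 62 = 4158 = 0x103E.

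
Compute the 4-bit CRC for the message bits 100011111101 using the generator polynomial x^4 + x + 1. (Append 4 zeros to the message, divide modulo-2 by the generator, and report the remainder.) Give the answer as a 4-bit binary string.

Append 4 zeros: 1000111111010000. Divide by 10011 (XOR where the leading bit is 1):
  pos 0: 10001 XOR 10011 = 00010
  pos 3: 10111 XOR 10011 = 00100
  pos 5: 10011 XOR 10011 = 00000
  pos 11: 10000 XOR 10011 = 00011
Remainder (last 4 bits) = 0011. This is the CRC / FCS.

0011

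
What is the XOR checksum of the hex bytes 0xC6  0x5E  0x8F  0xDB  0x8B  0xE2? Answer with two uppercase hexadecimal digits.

A5

XOR the bytes together:
  start with 0xC6
  0xC6 ⊕ 0x5E = 0x98
  0x98 ⊕ 0x8F = 0x17
  0x17 ⊕ 0xDB = 0xCC
  0xCC ⊕ 0x8B = 0x47
  0x47 ⊕ 0xE2 = 0xA5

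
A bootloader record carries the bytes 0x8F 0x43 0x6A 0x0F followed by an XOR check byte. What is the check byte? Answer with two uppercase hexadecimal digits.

XOR the bytes together:
  start with 0x8F
  0x8F ⊕ 0x43 = 0xCC
  0xCC ⊕ 0x6A = 0xA6
  0xA6 ⊕ 0x0F = 0xA9

A9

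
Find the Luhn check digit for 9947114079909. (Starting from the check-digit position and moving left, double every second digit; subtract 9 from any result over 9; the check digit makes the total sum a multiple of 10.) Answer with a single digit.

Partial digits right→left: 9 0 9 9 7 0 4 1 1 7 4 9 9
Double every second digit counting from the check-digit position (so the 1st, 3rd, 5th, ... of the partial from the right).
  doubled (with −9 where >9): 9 9 5 8 2 8 9 → sum 50
  kept as-is: 0 9 0 1 7 9 → sum 26
Total = 50 + 26 = 76.
Check digit = (10 − (76 mod 10)) mod 10 = 4.

4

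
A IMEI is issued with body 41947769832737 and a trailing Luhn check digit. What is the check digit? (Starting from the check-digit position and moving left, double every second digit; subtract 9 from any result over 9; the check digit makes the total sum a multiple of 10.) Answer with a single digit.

1

Partial digits right→left: 7 3 7 2 3 8 9 6 7 7 4 9 1 4
Double every second digit counting from the check-digit position (so the 1st, 3rd, 5th, ... of the partial from the right).
  doubled (with −9 where >9): 5 5 6 9 5 8 2 → sum 40
  kept as-is: 3 2 8 6 7 9 4 → sum 39
Total = 40 + 39 = 79.
Check digit = (10 − (79 mod 10)) mod 10 = 1.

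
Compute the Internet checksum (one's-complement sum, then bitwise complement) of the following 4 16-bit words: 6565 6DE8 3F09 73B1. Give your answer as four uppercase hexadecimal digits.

79F7

One's-complement addition (fold any carry out of bit 15 back into bit 0):
  0x6565 + 0x6DE8 = 0x0D34D
  0xD34D + 0x3F09 = 0x11256 → wrap carry → 0x1257
  0x1257 + 0x73B1 = 0x08608
One's-complement sum = 0x8608.
Checksum = ~0x8608 & 0xFFFF = 0x79F7.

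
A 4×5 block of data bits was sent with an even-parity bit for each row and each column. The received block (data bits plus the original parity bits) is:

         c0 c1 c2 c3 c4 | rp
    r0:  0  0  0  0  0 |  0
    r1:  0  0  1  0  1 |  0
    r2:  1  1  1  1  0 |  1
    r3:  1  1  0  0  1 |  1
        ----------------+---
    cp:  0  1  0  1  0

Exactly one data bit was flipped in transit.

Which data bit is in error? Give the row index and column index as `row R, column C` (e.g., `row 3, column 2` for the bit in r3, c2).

row 2, column 1

Recompute each row's even parity and compare to rp:
  r0: data parity 0, sent rp 0 → ok
  r1: data parity 0, sent rp 0 → ok
  r2: data parity 0, sent rp 1 → mismatch
  r3: data parity 1, sent rp 1 → ok
Recompute each column's even parity and compare to cp:
  c0: data parity 0, sent cp 0 → ok
  c1: data parity 0, sent cp 1 → mismatch
  c2: data parity 0, sent cp 0 → ok
  c3: data parity 1, sent cp 1 → ok
  c4: data parity 0, sent cp 0 → ok
Exactly one row (r2) and one column (c1) fail → the flipped bit is at their intersection.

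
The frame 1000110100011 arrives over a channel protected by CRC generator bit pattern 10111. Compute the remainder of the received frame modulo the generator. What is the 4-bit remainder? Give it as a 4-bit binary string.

0000

Modulo-2 division of 1000110100011 by 10111:
  pos 0: 10001 XOR 10111 = 00110
  pos 2: 11010 XOR 10111 = 01101
  pos 3: 11011 XOR 10111 = 01100
  pos 4: 11000 XOR 10111 = 01111
  pos 5: 11110 XOR 10111 = 01001
  pos 6: 10010 XOR 10111 = 00101
  pos 8: 10111 XOR 10111 = 00000
Remainder = 0000 (zero — the frame passes the CRC check).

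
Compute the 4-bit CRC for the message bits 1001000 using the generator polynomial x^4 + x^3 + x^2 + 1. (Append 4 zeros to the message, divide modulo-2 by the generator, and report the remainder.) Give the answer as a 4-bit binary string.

Append 4 zeros: 10010000000. Divide by 11101 (XOR where the leading bit is 1):
  pos 0: 10010 XOR 11101 = 01111
  pos 1: 11110 XOR 11101 = 00011
  pos 4: 11000 XOR 11101 = 00101
  pos 6: 10100 XOR 11101 = 01001
Remainder (last 4 bits) = 1001. This is the CRC / FCS.

1001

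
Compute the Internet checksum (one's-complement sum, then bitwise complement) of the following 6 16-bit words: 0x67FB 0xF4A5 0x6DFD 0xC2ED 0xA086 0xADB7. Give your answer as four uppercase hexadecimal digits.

2435

One's-complement addition (fold any carry out of bit 15 back into bit 0):
  0x67FB + 0xF4A5 = 0x15CA0 → wrap carry → 0x5CA1
  0x5CA1 + 0x6DFD = 0x0CA9E
  0xCA9E + 0xC2ED = 0x18D8B → wrap carry → 0x8D8C
  0x8D8C + 0xA086 = 0x12E12 → wrap carry → 0x2E13
  0x2E13 + 0xADB7 = 0x0DBCA
One's-complement sum = 0xDBCA.
Checksum = ~0xDBCA & 0xFFFF = 0x2435.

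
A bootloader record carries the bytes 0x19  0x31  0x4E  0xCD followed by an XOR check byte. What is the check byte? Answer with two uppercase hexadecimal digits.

XOR the bytes together:
  start with 0x19
  0x19 ⊕ 0x31 = 0x28
  0x28 ⊕ 0x4E = 0x66
  0x66 ⊕ 0xCD = 0xAB

AB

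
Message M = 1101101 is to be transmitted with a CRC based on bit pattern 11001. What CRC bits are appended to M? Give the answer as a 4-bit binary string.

1110

Append 4 zeros: 11011010000. Divide by 11001 (XOR where the leading bit is 1):
  pos 0: 11011 XOR 11001 = 00010
  pos 3: 10010 XOR 11001 = 01011
  pos 4: 10110 XOR 11001 = 01111
  pos 5: 11110 XOR 11001 = 00111
Remainder (last 4 bits) = 1110. This is the CRC / FCS.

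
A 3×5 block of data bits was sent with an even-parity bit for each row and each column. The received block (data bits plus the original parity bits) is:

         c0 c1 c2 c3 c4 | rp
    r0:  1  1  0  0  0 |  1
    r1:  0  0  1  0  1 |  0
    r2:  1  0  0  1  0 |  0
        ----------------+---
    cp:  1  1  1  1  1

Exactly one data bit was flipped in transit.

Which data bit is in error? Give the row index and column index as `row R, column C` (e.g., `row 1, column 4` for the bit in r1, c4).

Recompute each row's even parity and compare to rp:
  r0: data parity 0, sent rp 1 → mismatch
  r1: data parity 0, sent rp 0 → ok
  r2: data parity 0, sent rp 0 → ok
Recompute each column's even parity and compare to cp:
  c0: data parity 0, sent cp 1 → mismatch
  c1: data parity 1, sent cp 1 → ok
  c2: data parity 1, sent cp 1 → ok
  c3: data parity 1, sent cp 1 → ok
  c4: data parity 1, sent cp 1 → ok
Exactly one row (r0) and one column (c0) fail → the flipped bit is at their intersection.

row 0, column 0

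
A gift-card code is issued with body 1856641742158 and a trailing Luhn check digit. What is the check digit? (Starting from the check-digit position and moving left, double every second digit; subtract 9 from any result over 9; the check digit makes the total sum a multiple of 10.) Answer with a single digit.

Partial digits right→left: 8 5 1 2 4 7 1 4 6 6 5 8 1
Double every second digit counting from the check-digit position (so the 1st, 3rd, 5th, ... of the partial from the right).
  doubled (with −9 where >9): 7 2 8 2 3 1 2 → sum 25
  kept as-is: 5 2 7 4 6 8 → sum 32
Total = 25 + 32 = 57.
Check digit = (10 − (57 mod 10)) mod 10 = 3.

3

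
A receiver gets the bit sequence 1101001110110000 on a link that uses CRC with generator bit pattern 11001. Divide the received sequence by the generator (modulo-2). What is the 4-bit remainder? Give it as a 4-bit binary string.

0000

Modulo-2 division of 1101001110110000 by 11001:
  pos 0: 11010 XOR 11001 = 00011
  pos 3: 11011 XOR 11001 = 00010
  pos 6: 10101 XOR 11001 = 01100
  pos 7: 11001 XOR 11001 = 00000
Remainder = 0000 (zero — the frame passes the CRC check).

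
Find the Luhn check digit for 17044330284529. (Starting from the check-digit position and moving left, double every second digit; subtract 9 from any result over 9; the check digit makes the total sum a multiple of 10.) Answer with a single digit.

Partial digits right→left: 9 2 5 4 8 2 0 3 3 4 4 0 7 1
Double every second digit counting from the check-digit position (so the 1st, 3rd, 5th, ... of the partial from the right).
  doubled (with −9 where >9): 9 1 7 0 6 8 5 → sum 36
  kept as-is: 2 4 2 3 4 0 1 → sum 16
Total = 36 + 16 = 52.
Check digit = (10 − (52 mod 10)) mod 10 = 8.

8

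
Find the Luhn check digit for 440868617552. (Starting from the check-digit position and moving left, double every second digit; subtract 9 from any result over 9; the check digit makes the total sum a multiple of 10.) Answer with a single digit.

3

Partial digits right→left: 2 5 5 7 1 6 8 6 8 0 4 4
Double every second digit counting from the check-digit position (so the 1st, 3rd, 5th, ... of the partial from the right).
  doubled (with −9 where >9): 4 1 2 7 7 8 → sum 29
  kept as-is: 5 7 6 6 0 4 → sum 28
Total = 29 + 28 = 57.
Check digit = (10 − (57 mod 10)) mod 10 = 3.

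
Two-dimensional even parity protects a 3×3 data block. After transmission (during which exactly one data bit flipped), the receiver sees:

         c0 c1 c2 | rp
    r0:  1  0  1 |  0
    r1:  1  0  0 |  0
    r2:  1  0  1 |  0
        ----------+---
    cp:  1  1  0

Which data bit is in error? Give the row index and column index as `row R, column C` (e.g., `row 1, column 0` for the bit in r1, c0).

row 1, column 1

Recompute each row's even parity and compare to rp:
  r0: data parity 0, sent rp 0 → ok
  r1: data parity 1, sent rp 0 → mismatch
  r2: data parity 0, sent rp 0 → ok
Recompute each column's even parity and compare to cp:
  c0: data parity 1, sent cp 1 → ok
  c1: data parity 0, sent cp 1 → mismatch
  c2: data parity 0, sent cp 0 → ok
Exactly one row (r1) and one column (c1) fail → the flipped bit is at their intersection.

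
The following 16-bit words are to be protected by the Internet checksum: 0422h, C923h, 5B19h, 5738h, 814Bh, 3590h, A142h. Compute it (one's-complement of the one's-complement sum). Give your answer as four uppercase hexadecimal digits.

284A

One's-complement addition (fold any carry out of bit 15 back into bit 0):
  0x0422 + 0xC923 = 0x0CD45
  0xCD45 + 0x5B19 = 0x1285E → wrap carry → 0x285F
  0x285F + 0x5738 = 0x07F97
  0x7F97 + 0x814B = 0x100E2 → wrap carry → 0x00E3
  0x00E3 + 0x3590 = 0x03673
  0x3673 + 0xA142 = 0x0D7B5
One's-complement sum = 0xD7B5.
Checksum = ~0xD7B5 & 0xFFFF = 0x284A.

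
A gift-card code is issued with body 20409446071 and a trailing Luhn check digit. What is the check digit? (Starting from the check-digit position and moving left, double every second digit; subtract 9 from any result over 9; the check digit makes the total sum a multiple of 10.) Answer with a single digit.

Partial digits right→left: 1 7 0 6 4 4 9 0 4 0 2
Double every second digit counting from the check-digit position (so the 1st, 3rd, 5th, ... of the partial from the right).
  doubled (with −9 where >9): 2 0 8 9 8 4 → sum 31
  kept as-is: 7 6 4 0 0 → sum 17
Total = 31 + 17 = 48.
Check digit = (10 − (48 mod 10)) mod 10 = 2.

2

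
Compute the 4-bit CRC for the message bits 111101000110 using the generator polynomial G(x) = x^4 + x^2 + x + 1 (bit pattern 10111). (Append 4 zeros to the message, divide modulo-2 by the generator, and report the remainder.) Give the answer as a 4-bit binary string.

1011

Append 4 zeros: 1111010001100000. Divide by 10111 (XOR where the leading bit is 1):
  pos 0: 11110 XOR 10111 = 01001
  pos 1: 10011 XOR 10111 = 00100
  pos 3: 10000 XOR 10111 = 00111
  pos 5: 11101 XOR 10111 = 01010
  pos 6: 10101 XOR 10111 = 00010
  pos 9: 10000 XOR 10111 = 00111
  pos 11: 11100 XOR 10111 = 01011
Remainder (last 4 bits) = 1011. This is the CRC / FCS.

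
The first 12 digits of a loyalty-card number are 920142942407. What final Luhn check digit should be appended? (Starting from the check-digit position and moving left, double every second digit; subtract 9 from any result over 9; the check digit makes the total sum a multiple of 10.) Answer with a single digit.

5

Partial digits right→left: 7 0 4 2 4 9 2 4 1 0 2 9
Double every second digit counting from the check-digit position (so the 1st, 3rd, 5th, ... of the partial from the right).
  doubled (with −9 where >9): 5 8 8 4 2 4 → sum 31
  kept as-is: 0 2 9 4 0 9 → sum 24
Total = 31 + 24 = 55.
Check digit = (10 − (55 mod 10)) mod 10 = 5.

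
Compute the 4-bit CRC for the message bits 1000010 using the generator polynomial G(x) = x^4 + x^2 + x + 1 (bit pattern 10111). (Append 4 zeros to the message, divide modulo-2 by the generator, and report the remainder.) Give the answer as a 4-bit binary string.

Append 4 zeros: 10000100000. Divide by 10111 (XOR where the leading bit is 1):
  pos 0: 10000 XOR 10111 = 00111
  pos 2: 11110 XOR 10111 = 01001
  pos 3: 10010 XOR 10111 = 00101
  pos 5: 10100 XOR 10111 = 00011
Remainder (last 4 bits) = 0110. This is the CRC / FCS.

0110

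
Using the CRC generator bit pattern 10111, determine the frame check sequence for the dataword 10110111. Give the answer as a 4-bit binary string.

Append 4 zeros: 101101110000. Divide by 10111 (XOR where the leading bit is 1):
  pos 0: 10110 XOR 10111 = 00001
  pos 4: 11110 XOR 10111 = 01001
  pos 5: 10010 XOR 10111 = 00101
  pos 7: 10100 XOR 10111 = 00011
Remainder (last 4 bits) = 0011. This is the CRC / FCS.

0011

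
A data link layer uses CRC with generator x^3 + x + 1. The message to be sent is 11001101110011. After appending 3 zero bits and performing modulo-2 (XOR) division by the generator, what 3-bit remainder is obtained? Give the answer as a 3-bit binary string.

Append 3 zeros: 11001101110011000. Divide by 1011 (XOR where the leading bit is 1):
  pos 0: 1100 XOR 1011 = 0111
  pos 1: 1111 XOR 1011 = 0100
  pos 2: 1001 XOR 1011 = 0010
  pos 4: 1001 XOR 1011 = 0010
  pos 6: 1011 XOR 1011 = 0000
  pos 12: 1100 XOR 1011 = 0111
  pos 13: 1110 XOR 1011 = 0101
Remainder (last 3 bits) = 101. This is the CRC / FCS.

101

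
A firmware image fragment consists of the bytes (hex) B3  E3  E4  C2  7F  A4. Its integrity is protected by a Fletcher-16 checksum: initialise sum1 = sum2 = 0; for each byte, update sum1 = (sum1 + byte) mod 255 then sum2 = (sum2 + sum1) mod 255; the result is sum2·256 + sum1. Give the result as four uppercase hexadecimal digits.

2963

Running sums (mod 255):
  after byte 0 (B3): sum1=179, sum2=179
  after byte 1 (E3): sum1=151, sum2=75
  after byte 2 (E4): sum1=124, sum2=199
  after byte 3 (C2): sum1=63, sum2=7
  after byte 4 (7F): sum1=190, sum2=197
  after byte 5 (A4): sum1=99, sum2=41
Checksum = sum2·256 + sum1 = 41·256 + 99 = 10595 = 0x2963.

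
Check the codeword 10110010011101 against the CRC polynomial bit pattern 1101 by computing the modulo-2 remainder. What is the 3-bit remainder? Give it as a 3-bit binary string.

Modulo-2 division of 10110010011101 by 1101:
  pos 0: 1011 XOR 1101 = 0110
  pos 1: 1100 XOR 1101 = 0001
  pos 4: 1010 XOR 1101 = 0111
  pos 5: 1110 XOR 1101 = 0011
  pos 7: 1111 XOR 1101 = 0010
  pos 9: 1010 XOR 1101 = 0111
  pos 10: 1111 XOR 1101 = 0010
Remainder = 010 (nonzero — an error is detected).

010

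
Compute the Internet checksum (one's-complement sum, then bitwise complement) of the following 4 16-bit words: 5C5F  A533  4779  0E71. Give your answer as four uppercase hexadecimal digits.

One's-complement addition (fold any carry out of bit 15 back into bit 0):
  0x5C5F + 0xA533 = 0x10192 → wrap carry → 0x0193
  0x0193 + 0x4779 = 0x0490C
  0x490C + 0x0E71 = 0x0577D
One's-complement sum = 0x577D.
Checksum = ~0x577D & 0xFFFF = 0xA882.

A882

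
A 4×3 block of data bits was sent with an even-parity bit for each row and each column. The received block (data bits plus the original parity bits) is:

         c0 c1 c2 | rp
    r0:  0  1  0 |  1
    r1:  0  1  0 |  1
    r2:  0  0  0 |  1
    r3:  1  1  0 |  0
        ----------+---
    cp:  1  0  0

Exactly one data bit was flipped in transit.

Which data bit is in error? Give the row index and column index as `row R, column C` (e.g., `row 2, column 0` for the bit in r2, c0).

Recompute each row's even parity and compare to rp:
  r0: data parity 1, sent rp 1 → ok
  r1: data parity 1, sent rp 1 → ok
  r2: data parity 0, sent rp 1 → mismatch
  r3: data parity 0, sent rp 0 → ok
Recompute each column's even parity and compare to cp:
  c0: data parity 1, sent cp 1 → ok
  c1: data parity 1, sent cp 0 → mismatch
  c2: data parity 0, sent cp 0 → ok
Exactly one row (r2) and one column (c1) fail → the flipped bit is at their intersection.

row 2, column 1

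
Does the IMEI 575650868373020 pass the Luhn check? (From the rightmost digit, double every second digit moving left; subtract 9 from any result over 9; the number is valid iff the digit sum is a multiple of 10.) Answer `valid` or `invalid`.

From the right, keep odd positions and double even positions (subtract 9 from any doubled value over 9):
  doubled (positions 2,4,...): 4 6 6 3 0 3 5 → sum 27
  kept (positions 1,3,...): 0 0 7 8 8 5 5 5 → sum 38
Total = 65.
65 mod 10 = 5, so the number is invalid.

invalid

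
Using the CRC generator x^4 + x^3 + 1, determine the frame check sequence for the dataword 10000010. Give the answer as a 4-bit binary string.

0110

Append 4 zeros: 100000100000. Divide by 11001 (XOR where the leading bit is 1):
  pos 0: 10000 XOR 11001 = 01001
  pos 1: 10010 XOR 11001 = 01011
  pos 2: 10111 XOR 11001 = 01110
  pos 3: 11100 XOR 11001 = 00101
  pos 5: 10100 XOR 11001 = 01101
  pos 6: 11010 XOR 11001 = 00011
Remainder (last 4 bits) = 0110. This is the CRC / FCS.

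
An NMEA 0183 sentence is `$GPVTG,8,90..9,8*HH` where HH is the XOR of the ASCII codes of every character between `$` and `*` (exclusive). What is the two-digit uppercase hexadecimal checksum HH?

4E

XOR the ASCII codes of the payload characters:
  'G' = 0x47 → acc = 0x47
  'P' = 0x50 → acc = 0x17
  'V' = 0x56 → acc = 0x41
  'T' = 0x54 → acc = 0x15
  'G' = 0x47 → acc = 0x52
  ',' = 0x2C → acc = 0x7E
  '8' = 0x38 → acc = 0x46
  ',' = 0x2C → acc = 0x6A
  '9' = 0x39 → acc = 0x53
  '0' = 0x30 → acc = 0x63
  '.' = 0x2E → acc = 0x4D
  '.' = 0x2E → acc = 0x63
  '9' = 0x39 → acc = 0x5A
  ',' = 0x2C → acc = 0x76
  '8' = 0x38 → acc = 0x4E
Checksum = 0x4E.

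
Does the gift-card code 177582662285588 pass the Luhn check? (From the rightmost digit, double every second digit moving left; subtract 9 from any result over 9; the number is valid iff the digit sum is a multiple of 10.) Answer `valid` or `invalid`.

valid

From the right, keep odd positions and double even positions (subtract 9 from any doubled value over 9):
  doubled (positions 2,4,...): 7 1 4 3 4 1 5 → sum 25
  kept (positions 1,3,...): 8 5 8 2 6 8 7 1 → sum 45
Total = 70.
70 mod 10 = 0, so the number is valid.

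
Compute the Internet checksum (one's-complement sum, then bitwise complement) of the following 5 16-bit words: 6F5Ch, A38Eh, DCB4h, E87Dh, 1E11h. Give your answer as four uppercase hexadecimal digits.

09D1

One's-complement addition (fold any carry out of bit 15 back into bit 0):
  0x6F5C + 0xA38E = 0x112EA → wrap carry → 0x12EB
  0x12EB + 0xDCB4 = 0x0EF9F
  0xEF9F + 0xE87D = 0x1D81C → wrap carry → 0xD81D
  0xD81D + 0x1E11 = 0x0F62E
One's-complement sum = 0xF62E.
Checksum = ~0xF62E & 0xFFFF = 0x09D1.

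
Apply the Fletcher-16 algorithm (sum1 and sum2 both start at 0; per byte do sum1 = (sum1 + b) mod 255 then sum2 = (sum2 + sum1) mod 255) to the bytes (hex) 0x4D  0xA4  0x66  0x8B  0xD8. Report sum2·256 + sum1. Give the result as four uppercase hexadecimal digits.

38BC

Running sums (mod 255):
  after byte 0 (0x4D): sum1=77, sum2=77
  after byte 1 (0xA4): sum1=241, sum2=63
  after byte 2 (0x66): sum1=88, sum2=151
  after byte 3 (0x8B): sum1=227, sum2=123
  after byte 4 (0xD8): sum1=188, sum2=56
Checksum = sum2·256 + sum1 = 56·256 + 188 = 14524 = 0x38BC.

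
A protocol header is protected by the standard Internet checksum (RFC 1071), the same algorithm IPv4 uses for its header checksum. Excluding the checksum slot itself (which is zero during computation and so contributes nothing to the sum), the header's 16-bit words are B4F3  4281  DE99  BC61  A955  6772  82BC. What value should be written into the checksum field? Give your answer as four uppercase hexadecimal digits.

DA0A

One's-complement addition (fold any carry out of bit 15 back into bit 0):
  0xB4F3 + 0x4281 = 0x0F774
  0xF774 + 0xDE99 = 0x1D60D → wrap carry → 0xD60E
  0xD60E + 0xBC61 = 0x1926F → wrap carry → 0x9270
  0x9270 + 0xA955 = 0x13BC5 → wrap carry → 0x3BC6
  0x3BC6 + 0x6772 = 0x0A338
  0xA338 + 0x82BC = 0x125F4 → wrap carry → 0x25F5
One's-complement sum = 0x25F5.
Checksum = ~0x25F5 & 0xFFFF = 0xDA0A.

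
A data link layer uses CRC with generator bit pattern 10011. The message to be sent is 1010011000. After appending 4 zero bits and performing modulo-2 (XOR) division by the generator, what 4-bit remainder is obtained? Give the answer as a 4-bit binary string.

1101

Append 4 zeros: 10100110000000. Divide by 10011 (XOR where the leading bit is 1):
  pos 0: 10100 XOR 10011 = 00111
  pos 2: 11111 XOR 10011 = 01100
  pos 3: 11000 XOR 10011 = 01011
  pos 4: 10110 XOR 10011 = 00101
  pos 6: 10100 XOR 10011 = 00111
  pos 8: 11100 XOR 10011 = 01111
  pos 9: 11110 XOR 10011 = 01101
Remainder (last 4 bits) = 1101. This is the CRC / FCS.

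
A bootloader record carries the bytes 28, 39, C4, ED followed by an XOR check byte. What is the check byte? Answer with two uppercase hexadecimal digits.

38

XOR the bytes together:
  start with 0x28
  0x28 ⊕ 0x39 = 0x11
  0x11 ⊕ 0xC4 = 0xD5
  0xD5 ⊕ 0xED = 0x38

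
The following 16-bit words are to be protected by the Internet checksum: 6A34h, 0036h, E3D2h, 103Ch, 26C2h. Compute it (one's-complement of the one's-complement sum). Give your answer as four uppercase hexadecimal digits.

7AC4

One's-complement addition (fold any carry out of bit 15 back into bit 0):
  0x6A34 + 0x0036 = 0x06A6A
  0x6A6A + 0xE3D2 = 0x14E3C → wrap carry → 0x4E3D
  0x4E3D + 0x103C = 0x05E79
  0x5E79 + 0x26C2 = 0x0853B
One's-complement sum = 0x853B.
Checksum = ~0x853B & 0xFFFF = 0x7AC4.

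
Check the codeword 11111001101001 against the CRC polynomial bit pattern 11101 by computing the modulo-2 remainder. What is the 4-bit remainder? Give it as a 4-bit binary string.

Modulo-2 division of 11111001101001 by 11101:
  pos 0: 11111 XOR 11101 = 00010
  pos 3: 10001 XOR 11101 = 01100
  pos 4: 11001 XOR 11101 = 00100
  pos 6: 10001 XOR 11101 = 01100
  pos 7: 11000 XOR 11101 = 00101
  pos 9: 10101 XOR 11101 = 01000
Remainder = 1000 (nonzero — an error is detected).

1000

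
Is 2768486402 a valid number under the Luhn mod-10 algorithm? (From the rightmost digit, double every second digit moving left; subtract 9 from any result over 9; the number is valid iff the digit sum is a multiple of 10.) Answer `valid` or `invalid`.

From the right, keep odd positions and double even positions (subtract 9 from any doubled value over 9):
  doubled (positions 2,4,...): 0 3 8 3 4 → sum 18
  kept (positions 1,3,...): 2 4 8 8 7 → sum 29
Total = 47.
47 mod 10 = 7, so the number is invalid.

invalid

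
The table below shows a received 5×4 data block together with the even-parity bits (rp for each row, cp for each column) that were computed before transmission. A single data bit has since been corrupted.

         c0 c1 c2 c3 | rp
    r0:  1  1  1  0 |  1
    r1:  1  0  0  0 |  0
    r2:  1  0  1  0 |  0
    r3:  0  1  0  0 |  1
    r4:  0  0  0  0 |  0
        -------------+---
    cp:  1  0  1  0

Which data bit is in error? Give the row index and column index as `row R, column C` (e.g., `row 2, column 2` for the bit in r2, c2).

row 1, column 2

Recompute each row's even parity and compare to rp:
  r0: data parity 1, sent rp 1 → ok
  r1: data parity 1, sent rp 0 → mismatch
  r2: data parity 0, sent rp 0 → ok
  r3: data parity 1, sent rp 1 → ok
  r4: data parity 0, sent rp 0 → ok
Recompute each column's even parity and compare to cp:
  c0: data parity 1, sent cp 1 → ok
  c1: data parity 0, sent cp 0 → ok
  c2: data parity 0, sent cp 1 → mismatch
  c3: data parity 0, sent cp 0 → ok
Exactly one row (r1) and one column (c2) fail → the flipped bit is at their intersection.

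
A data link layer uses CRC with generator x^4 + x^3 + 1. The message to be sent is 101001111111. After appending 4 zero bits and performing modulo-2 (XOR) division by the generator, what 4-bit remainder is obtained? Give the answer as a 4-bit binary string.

1100

Append 4 zeros: 1010011111110000. Divide by 11001 (XOR where the leading bit is 1):
  pos 0: 10100 XOR 11001 = 01101
  pos 1: 11011 XOR 11001 = 00010
  pos 4: 10111 XOR 11001 = 01110
  pos 5: 11101 XOR 11001 = 00100
  pos 7: 10011 XOR 11001 = 01010
  pos 8: 10100 XOR 11001 = 01101
  pos 9: 11010 XOR 11001 = 00011
Remainder (last 4 bits) = 1100. This is the CRC / FCS.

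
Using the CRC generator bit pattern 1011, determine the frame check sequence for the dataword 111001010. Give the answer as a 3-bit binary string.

010

Append 3 zeros: 111001010000. Divide by 1011 (XOR where the leading bit is 1):
  pos 0: 1110 XOR 1011 = 0101
  pos 1: 1010 XOR 1011 = 0001
  pos 4: 1101 XOR 1011 = 0110
  pos 5: 1100 XOR 1011 = 0111
  pos 6: 1110 XOR 1011 = 0101
  pos 7: 1010 XOR 1011 = 0001
Remainder (last 3 bits) = 010. This is the CRC / FCS.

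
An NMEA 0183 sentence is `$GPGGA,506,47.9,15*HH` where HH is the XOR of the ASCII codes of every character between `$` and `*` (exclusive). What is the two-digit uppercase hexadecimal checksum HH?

XOR the ASCII codes of the payload characters:
  'G' = 0x47 → acc = 0x47
  'P' = 0x50 → acc = 0x17
  'G' = 0x47 → acc = 0x50
  'G' = 0x47 → acc = 0x17
  'A' = 0x41 → acc = 0x56
  ',' = 0x2C → acc = 0x7A
  '5' = 0x35 → acc = 0x4F
  '0' = 0x30 → acc = 0x7F
  '6' = 0x36 → acc = 0x49
  ',' = 0x2C → acc = 0x65
  '4' = 0x34 → acc = 0x51
  '7' = 0x37 → acc = 0x66
  '.' = 0x2E → acc = 0x48
  '9' = 0x39 → acc = 0x71
  ',' = 0x2C → acc = 0x5D
  '1' = 0x31 → acc = 0x6C
  '5' = 0x35 → acc = 0x59
Checksum = 0x59.

59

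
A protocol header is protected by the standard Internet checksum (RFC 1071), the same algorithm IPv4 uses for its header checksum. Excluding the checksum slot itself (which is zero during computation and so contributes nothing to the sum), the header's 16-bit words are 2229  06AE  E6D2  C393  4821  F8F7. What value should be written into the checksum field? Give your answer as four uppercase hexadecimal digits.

One's-complement addition (fold any carry out of bit 15 back into bit 0):
  0x2229 + 0x06AE = 0x028D7
  0x28D7 + 0xE6D2 = 0x10FA9 → wrap carry → 0x0FAA
  0x0FAA + 0xC393 = 0x0D33D
  0xD33D + 0x4821 = 0x11B5E → wrap carry → 0x1B5F
  0x1B5F + 0xF8F7 = 0x11456 → wrap carry → 0x1457
One's-complement sum = 0x1457.
Checksum = ~0x1457 & 0xFFFF = 0xEBA8.

EBA8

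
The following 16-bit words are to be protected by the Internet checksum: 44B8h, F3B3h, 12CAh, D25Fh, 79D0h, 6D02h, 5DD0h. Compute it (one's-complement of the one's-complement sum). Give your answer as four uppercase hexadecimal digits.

One's-complement addition (fold any carry out of bit 15 back into bit 0):
  0x44B8 + 0xF3B3 = 0x1386B → wrap carry → 0x386C
  0x386C + 0x12CA = 0x04B36
  0x4B36 + 0xD25F = 0x11D95 → wrap carry → 0x1D96
  0x1D96 + 0x79D0 = 0x09766
  0x9766 + 0x6D02 = 0x10468 → wrap carry → 0x0469
  0x0469 + 0x5DD0 = 0x06239
One's-complement sum = 0x6239.
Checksum = ~0x6239 & 0xFFFF = 0x9DC6.

9DC6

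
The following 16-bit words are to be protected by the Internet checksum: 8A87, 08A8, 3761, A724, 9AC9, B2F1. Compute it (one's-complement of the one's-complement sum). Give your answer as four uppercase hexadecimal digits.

One's-complement addition (fold any carry out of bit 15 back into bit 0):
  0x8A87 + 0x08A8 = 0x0932F
  0x932F + 0x3761 = 0x0CA90
  0xCA90 + 0xA724 = 0x171B4 → wrap carry → 0x71B5
  0x71B5 + 0x9AC9 = 0x10C7E → wrap carry → 0x0C7F
  0x0C7F + 0xB2F1 = 0x0BF70
One's-complement sum = 0xBF70.
Checksum = ~0xBF70 & 0xFFFF = 0x408F.

408F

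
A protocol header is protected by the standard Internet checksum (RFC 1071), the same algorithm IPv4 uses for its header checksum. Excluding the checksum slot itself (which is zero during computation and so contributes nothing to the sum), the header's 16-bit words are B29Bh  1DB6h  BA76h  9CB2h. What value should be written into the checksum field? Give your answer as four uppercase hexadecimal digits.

One's-complement addition (fold any carry out of bit 15 back into bit 0):
  0xB29B + 0x1DB6 = 0x0D051
  0xD051 + 0xBA76 = 0x18AC7 → wrap carry → 0x8AC8
  0x8AC8 + 0x9CB2 = 0x1277A → wrap carry → 0x277B
One's-complement sum = 0x277B.
Checksum = ~0x277B & 0xFFFF = 0xD884.

D884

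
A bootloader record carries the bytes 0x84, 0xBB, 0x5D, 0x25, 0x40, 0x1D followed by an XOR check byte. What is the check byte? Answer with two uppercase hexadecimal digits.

1A

XOR the bytes together:
  start with 0x84
  0x84 ⊕ 0xBB = 0x3F
  0x3F ⊕ 0x5D = 0x62
  0x62 ⊕ 0x25 = 0x47
  0x47 ⊕ 0x40 = 0x07
  0x07 ⊕ 0x1D = 0x1A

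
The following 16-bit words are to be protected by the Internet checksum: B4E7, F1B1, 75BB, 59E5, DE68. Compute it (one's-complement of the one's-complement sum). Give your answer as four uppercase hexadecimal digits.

One's-complement addition (fold any carry out of bit 15 back into bit 0):
  0xB4E7 + 0xF1B1 = 0x1A698 → wrap carry → 0xA699
  0xA699 + 0x75BB = 0x11C54 → wrap carry → 0x1C55
  0x1C55 + 0x59E5 = 0x0763A
  0x763A + 0xDE68 = 0x154A2 → wrap carry → 0x54A3
One's-complement sum = 0x54A3.
Checksum = ~0x54A3 & 0xFFFF = 0xAB5C.

AB5C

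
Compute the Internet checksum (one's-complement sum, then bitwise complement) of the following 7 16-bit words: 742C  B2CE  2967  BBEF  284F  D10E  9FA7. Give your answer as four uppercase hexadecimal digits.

5AA8

One's-complement addition (fold any carry out of bit 15 back into bit 0):
  0x742C + 0xB2CE = 0x126FA → wrap carry → 0x26FB
  0x26FB + 0x2967 = 0x05062
  0x5062 + 0xBBEF = 0x10C51 → wrap carry → 0x0C52
  0x0C52 + 0x284F = 0x034A1
  0x34A1 + 0xD10E = 0x105AF → wrap carry → 0x05B0
  0x05B0 + 0x9FA7 = 0x0A557
One's-complement sum = 0xA557.
Checksum = ~0xA557 & 0xFFFF = 0x5AA8.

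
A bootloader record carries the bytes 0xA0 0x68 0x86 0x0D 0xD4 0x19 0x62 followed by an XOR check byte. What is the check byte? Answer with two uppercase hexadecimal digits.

EC

XOR the bytes together:
  start with 0xA0
  0xA0 ⊕ 0x68 = 0xC8
  0xC8 ⊕ 0x86 = 0x4E
  0x4E ⊕ 0x0D = 0x43
  0x43 ⊕ 0xD4 = 0x97
  0x97 ⊕ 0x19 = 0x8E
  0x8E ⊕ 0x62 = 0xEC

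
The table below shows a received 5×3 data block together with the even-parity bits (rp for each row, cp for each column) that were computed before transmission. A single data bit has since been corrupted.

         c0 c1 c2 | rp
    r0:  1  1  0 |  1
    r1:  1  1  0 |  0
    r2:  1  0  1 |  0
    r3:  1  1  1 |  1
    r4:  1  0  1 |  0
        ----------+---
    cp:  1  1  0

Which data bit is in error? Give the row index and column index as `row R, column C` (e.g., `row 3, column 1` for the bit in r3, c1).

Recompute each row's even parity and compare to rp:
  r0: data parity 0, sent rp 1 → mismatch
  r1: data parity 0, sent rp 0 → ok
  r2: data parity 0, sent rp 0 → ok
  r3: data parity 1, sent rp 1 → ok
  r4: data parity 0, sent rp 0 → ok
Recompute each column's even parity and compare to cp:
  c0: data parity 1, sent cp 1 → ok
  c1: data parity 1, sent cp 1 → ok
  c2: data parity 1, sent cp 0 → mismatch
Exactly one row (r0) and one column (c2) fail → the flipped bit is at their intersection.

row 0, column 2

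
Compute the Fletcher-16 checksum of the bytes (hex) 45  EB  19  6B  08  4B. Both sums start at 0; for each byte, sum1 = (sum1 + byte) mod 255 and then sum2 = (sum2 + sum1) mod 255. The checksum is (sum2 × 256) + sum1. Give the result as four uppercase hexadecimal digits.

3D09

Running sums (mod 255):
  after byte 0 (45): sum1=69, sum2=69
  after byte 1 (EB): sum1=49, sum2=118
  after byte 2 (19): sum1=74, sum2=192
  after byte 3 (6B): sum1=181, sum2=118
  after byte 4 (08): sum1=189, sum2=52
  after byte 5 (4B): sum1=9, sum2=61
Checksum = sum2·256 + sum1 = 61·256 + 9 = 15625 = 0x3D09.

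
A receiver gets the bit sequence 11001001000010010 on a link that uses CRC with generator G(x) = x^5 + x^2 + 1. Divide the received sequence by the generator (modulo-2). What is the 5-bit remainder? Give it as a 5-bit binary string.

00010

Modulo-2 division of 11001001000010010 by 100101:
  pos 0: 110010 XOR 100101 = 010111
  pos 1: 101110 XOR 100101 = 001011
  pos 3: 101110 XOR 100101 = 001011
  pos 5: 101100 XOR 100101 = 001001
  pos 7: 100101 XOR 100101 = 000000
Remainder = 00010 (nonzero — an error is detected).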